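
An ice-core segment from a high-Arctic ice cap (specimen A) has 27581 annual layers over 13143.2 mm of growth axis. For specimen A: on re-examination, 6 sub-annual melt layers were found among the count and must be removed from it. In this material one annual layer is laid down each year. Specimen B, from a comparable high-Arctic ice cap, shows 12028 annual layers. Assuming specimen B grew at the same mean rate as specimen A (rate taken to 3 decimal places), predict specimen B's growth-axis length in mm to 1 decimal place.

5737.4 mm

Specimen A: correcting the raw count gives 27581 − 6 = 27575 true annual layers.
A: Extension rate ≈ 13143.2 / 27575 = 0.477 mm/year.
Length of B = 0.477 × 12028 = 5737.4 mm.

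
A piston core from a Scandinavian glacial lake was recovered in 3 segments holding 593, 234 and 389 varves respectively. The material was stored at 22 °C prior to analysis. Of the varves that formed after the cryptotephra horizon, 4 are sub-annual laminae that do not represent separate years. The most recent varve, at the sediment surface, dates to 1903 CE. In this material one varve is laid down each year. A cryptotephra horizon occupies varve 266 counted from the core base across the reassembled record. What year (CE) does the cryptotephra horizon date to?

Total varves = 593 + 234 + 389 = 1216.
The cryptotephra horizon sits at varve 266 from the core base, so 1216 − 266 = 950 varves formed after it.
Excluding 4 false varves: 950 − 4 = 946.
1903 − 946 = 957 CE.

957 CE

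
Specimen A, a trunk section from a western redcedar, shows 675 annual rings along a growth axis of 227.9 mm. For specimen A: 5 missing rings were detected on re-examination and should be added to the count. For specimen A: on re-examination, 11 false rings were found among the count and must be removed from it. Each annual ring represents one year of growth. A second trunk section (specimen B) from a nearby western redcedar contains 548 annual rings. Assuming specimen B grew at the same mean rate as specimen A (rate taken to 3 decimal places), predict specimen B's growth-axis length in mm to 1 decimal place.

Specimen A: adjusted count: 675 − 11 + 5 = 669 annual rings.
A: 227.9 mm over 669 years gives 227.9 / 669 ≈ 0.341 mm per year.
B's length ≈ 0.341 × 548 = 186.9 mm.

186.9 mm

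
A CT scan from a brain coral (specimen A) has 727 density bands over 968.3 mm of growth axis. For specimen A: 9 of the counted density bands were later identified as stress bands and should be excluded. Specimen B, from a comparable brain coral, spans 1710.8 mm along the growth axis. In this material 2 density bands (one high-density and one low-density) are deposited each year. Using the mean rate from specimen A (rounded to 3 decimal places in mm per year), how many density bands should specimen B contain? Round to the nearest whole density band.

1269 density bands

Specimen A: adjusted count: 727 − 9 = 718 density bands.
Specimen A: with 2 density bands per year, 718 / 2 = 359 years.
A: 968.3 mm over 359 years gives 968.3 / 359 ≈ 2.697 mm/year.
B spans 1710.8 / 2.697 = 634.33 years; at 2 density bands per year that is 634.33 × 2 ≈ 1269 density bands.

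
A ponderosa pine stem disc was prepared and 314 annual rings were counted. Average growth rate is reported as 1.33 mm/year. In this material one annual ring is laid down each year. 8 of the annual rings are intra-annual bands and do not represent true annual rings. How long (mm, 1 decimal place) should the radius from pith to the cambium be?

Adjusted count: 314 − 8 = 306 annual rings.
Length ≈ 1.33 × 306 = 407.0 mm.

407.0 mm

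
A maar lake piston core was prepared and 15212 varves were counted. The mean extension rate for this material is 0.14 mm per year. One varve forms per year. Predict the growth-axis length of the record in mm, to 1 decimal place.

The record spans 15212 years at 0.14 mm per year.
15212 years at 0.14 mm/year gives 0.14 × 15212 = 2129.7 mm.

2129.7 mm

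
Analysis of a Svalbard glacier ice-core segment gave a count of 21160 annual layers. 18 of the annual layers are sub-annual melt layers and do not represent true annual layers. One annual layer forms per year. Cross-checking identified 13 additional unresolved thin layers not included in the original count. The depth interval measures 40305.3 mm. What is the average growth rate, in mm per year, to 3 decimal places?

Adjusted count: 21160 − 18 + 13 = 21155 annual layers.
Extension rate ≈ 40305.3 / 21155 = 1.905 mm per year.

1.905 mm per year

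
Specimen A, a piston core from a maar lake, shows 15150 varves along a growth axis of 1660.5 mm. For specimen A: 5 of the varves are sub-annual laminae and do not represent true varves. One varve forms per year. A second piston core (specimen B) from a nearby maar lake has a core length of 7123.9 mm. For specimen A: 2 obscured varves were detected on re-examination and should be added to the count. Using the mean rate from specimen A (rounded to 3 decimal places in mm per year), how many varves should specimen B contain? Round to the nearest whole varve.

Specimen A: correcting the raw count gives 15150 − 5 + 2 = 15147 true varves.
A: Extension rate ≈ 1660.5 / 15147 = 0.110 mm per year.
B spans 7123.9 / 0.110 = 64762.73 years ≈ 64763 varves.

64763 varves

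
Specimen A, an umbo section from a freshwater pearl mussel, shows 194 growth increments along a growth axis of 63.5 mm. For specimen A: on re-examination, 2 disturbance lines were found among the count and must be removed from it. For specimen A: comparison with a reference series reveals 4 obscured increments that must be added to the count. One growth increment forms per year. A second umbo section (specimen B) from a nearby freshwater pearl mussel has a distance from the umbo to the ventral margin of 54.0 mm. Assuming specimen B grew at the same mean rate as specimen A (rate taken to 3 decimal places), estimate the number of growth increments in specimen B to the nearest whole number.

167 growth increments

Specimen A: after corrections the count is 194 − 2 + 4 = 196 growth increments.
A: Mean rate = 63.5 mm / 196 years ≈ 0.324 mm/year.
For B, 54.0 / 0.324 = 166.67 years ≈ 167 growth increments.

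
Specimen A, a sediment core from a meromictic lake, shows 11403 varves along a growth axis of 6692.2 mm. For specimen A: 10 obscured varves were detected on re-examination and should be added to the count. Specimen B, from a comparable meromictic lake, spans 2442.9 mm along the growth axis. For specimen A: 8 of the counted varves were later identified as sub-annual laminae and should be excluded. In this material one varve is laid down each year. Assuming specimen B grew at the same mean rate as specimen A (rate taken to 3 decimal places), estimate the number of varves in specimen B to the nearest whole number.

Specimen A: true varve count = 11403 − 8 + 10 = 11405.
A: Extension rate ≈ 6692.2 / 11405 = 0.587 mm/year.
B spans 2442.9 / 0.587 = 4161.67 years ≈ 4162 varves.

4162 varves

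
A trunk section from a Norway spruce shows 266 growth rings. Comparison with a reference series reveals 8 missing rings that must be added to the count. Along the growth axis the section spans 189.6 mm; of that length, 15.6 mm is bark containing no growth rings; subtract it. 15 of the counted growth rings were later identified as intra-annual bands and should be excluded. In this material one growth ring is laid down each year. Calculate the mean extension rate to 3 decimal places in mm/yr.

After corrections the count is 266 − 15 + 8 = 259 growth rings.
The growth record spans 189.6 − 15.6 = 174.0 mm.
174.0 mm over 259 years gives 174.0 / 259 ≈ 0.672 mm/yr.

0.672 mm/yr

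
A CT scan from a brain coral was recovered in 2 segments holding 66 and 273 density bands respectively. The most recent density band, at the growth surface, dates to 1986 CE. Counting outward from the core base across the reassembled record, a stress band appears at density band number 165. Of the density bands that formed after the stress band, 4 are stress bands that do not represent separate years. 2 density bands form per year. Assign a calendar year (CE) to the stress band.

1901 CE

Total density bands = 66 + 273 = 339.
339 − 165 = 174 density bands lie beyond the stress band toward the growth surface.
Removing the 4 false density bands leaves 174 − 4 = 170 true density bands beyond the stress band.
Dividing by 2 density bands per year: 170 / 2 = 85 years.
Counting back 85 years from 1986 CE places the stress band in 1986 − 85 = 1901 CE.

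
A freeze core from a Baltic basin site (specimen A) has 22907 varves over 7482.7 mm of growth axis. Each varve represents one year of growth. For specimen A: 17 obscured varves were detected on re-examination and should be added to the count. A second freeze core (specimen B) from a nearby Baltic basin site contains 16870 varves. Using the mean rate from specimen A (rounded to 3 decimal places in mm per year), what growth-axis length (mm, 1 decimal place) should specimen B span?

Specimen A: after corrections the count is 22907 + 17 = 22924 varves.
A: Mean rate = 7482.7 mm / 22924 years ≈ 0.326 mm/year.
For B, 0.326 mm/year × 16870 years = 5499.6 mm.

5499.6 mm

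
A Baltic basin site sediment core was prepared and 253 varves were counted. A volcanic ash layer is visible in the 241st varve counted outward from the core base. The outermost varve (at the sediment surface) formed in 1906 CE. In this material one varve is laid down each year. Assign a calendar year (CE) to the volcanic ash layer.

1894 CE

The volcanic ash layer sits at varve 241 from the core base, so 253 − 241 = 12 varves formed after it.
1906 − 12 = 1894 CE.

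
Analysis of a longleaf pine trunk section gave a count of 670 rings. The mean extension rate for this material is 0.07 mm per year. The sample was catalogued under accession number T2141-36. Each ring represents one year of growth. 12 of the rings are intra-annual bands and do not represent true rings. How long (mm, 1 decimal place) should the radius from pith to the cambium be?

Adjusted count: 670 − 12 = 658 rings.
658 years at 0.07 mm/year gives 0.07 × 658 = 46.1 mm.

46.1 mm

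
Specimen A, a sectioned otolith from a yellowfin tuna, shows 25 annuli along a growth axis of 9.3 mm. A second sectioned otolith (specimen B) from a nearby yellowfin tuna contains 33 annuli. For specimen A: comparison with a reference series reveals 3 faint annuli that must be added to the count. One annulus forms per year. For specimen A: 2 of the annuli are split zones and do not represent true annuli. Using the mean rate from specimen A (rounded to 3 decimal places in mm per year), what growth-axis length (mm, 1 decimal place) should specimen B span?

Specimen A: true annulus count = 25 − 2 + 3 = 26.
A: Mean rate = 9.3 mm / 26 years ≈ 0.358 mm per year.
For B, 0.358 mm/year × 33 years = 11.8 mm.

11.8 mm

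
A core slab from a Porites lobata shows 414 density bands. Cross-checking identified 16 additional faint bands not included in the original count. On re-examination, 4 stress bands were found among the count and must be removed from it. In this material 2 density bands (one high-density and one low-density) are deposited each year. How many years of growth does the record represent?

213 years

Correcting the raw count gives 414 − 4 + 16 = 426 true density bands.
426 density bands at 2 per year is 426 / 2 = 213 years.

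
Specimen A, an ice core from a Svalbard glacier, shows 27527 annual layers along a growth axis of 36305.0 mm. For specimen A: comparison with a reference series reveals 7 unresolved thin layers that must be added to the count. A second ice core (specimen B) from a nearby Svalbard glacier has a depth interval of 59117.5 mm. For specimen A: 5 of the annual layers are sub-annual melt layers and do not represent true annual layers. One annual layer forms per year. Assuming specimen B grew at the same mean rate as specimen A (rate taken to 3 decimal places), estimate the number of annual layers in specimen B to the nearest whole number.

44820 annual layers

Specimen A: after corrections the count is 27527 − 5 + 7 = 27529 annual layers.
A: Extension rate ≈ 36305.0 / 27529 = 1.319 mm/yr.
Specimen B: 59117.5 mm / 1.319 mm per year = 44819.94 years ≈ 44820 annual layers.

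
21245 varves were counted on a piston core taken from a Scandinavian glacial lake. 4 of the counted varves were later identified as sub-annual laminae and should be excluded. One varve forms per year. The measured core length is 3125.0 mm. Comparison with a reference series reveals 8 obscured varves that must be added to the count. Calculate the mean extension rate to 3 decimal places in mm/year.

Correcting the raw count gives 21245 − 4 + 8 = 21249 true varves.
3125.0 mm over 21249 years gives 3125.0 / 21249 ≈ 0.147 mm/year.

0.147 mm/year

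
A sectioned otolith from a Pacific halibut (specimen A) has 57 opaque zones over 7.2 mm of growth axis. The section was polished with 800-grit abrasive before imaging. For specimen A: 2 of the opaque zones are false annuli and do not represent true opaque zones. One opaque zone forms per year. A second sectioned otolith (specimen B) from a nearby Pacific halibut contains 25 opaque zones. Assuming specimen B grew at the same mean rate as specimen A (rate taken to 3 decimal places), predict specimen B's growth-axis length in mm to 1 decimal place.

Specimen A: after corrections the count is 57 − 2 = 55 opaque zones.
A: Mean rate = 7.2 mm / 55 years ≈ 0.131 mm per year.
For B, 0.131 mm/year × 25 years = 3.3 mm.

3.3 mm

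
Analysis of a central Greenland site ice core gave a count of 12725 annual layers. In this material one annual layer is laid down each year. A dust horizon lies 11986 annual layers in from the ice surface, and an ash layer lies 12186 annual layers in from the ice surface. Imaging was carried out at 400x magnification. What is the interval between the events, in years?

Separation: 12186 − 11986 = 200 annual layers.
That is 200 years at one annual layer per year.

200 years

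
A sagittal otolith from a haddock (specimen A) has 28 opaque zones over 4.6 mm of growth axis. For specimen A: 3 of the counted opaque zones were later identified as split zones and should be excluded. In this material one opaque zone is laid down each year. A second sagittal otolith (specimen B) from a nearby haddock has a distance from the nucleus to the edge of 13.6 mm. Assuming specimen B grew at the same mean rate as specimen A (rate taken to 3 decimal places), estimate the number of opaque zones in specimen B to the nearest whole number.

Specimen A: correcting the raw count gives 28 − 3 = 25 true opaque zones.
A: Extension rate ≈ 4.6 / 25 = 0.184 mm/yr.
B spans 13.6 / 0.184 = 73.91 years ≈ 74 opaque zones.

74 opaque zones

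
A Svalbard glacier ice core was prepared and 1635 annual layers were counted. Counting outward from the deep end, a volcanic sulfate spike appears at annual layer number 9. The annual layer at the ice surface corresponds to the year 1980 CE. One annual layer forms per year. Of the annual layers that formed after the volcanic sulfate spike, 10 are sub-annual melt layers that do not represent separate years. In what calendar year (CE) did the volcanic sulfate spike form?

364 CE

The volcanic sulfate spike sits at annual layer 9 from the deep end, so 1635 − 9 = 1626 annual layers formed after it.
Excluding 10 false annual layers: 1626 − 10 = 1616.
1980 − 1616 = 364 CE.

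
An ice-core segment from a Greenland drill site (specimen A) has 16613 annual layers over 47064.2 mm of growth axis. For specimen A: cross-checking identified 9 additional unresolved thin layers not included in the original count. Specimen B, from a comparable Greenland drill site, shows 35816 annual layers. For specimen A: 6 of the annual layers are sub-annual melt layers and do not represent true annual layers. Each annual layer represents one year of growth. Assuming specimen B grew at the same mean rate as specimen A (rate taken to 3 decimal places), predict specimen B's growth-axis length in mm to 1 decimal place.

101430.9 mm

Specimen A: correcting the raw count gives 16613 − 6 + 9 = 16616 true annual layers.
A: Mean rate = 47064.2 mm / 16616 years ≈ 2.832 mm per year.
B's length ≈ 2.832 × 35816 = 101430.9 mm.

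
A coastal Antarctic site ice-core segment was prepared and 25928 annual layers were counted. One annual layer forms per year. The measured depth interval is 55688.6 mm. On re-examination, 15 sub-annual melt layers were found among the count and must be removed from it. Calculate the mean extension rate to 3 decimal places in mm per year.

Adjusted count: 25928 − 15 = 25913 annual layers.
Extension rate ≈ 55688.6 / 25913 = 2.149 mm per year.

2.149 mm per year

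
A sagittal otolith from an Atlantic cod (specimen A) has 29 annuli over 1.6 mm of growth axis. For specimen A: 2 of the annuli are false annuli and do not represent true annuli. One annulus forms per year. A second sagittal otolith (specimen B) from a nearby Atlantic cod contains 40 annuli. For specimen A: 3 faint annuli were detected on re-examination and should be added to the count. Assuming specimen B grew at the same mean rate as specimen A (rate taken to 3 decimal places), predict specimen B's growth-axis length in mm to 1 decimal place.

Specimen A: after corrections the count is 29 − 2 + 3 = 30 annuli.
A: Extension rate ≈ 1.6 / 30 = 0.053 mm/yr.
Length of B = 0.053 × 40 = 2.1 mm.

2.1 mm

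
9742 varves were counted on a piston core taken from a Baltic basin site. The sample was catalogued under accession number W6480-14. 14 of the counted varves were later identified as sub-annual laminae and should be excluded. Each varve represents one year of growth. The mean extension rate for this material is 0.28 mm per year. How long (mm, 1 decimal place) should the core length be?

2723.8 mm

Correcting the raw count gives 9742 − 14 = 9728 true varves.
Length ≈ 0.28 × 9728 = 2723.8 mm.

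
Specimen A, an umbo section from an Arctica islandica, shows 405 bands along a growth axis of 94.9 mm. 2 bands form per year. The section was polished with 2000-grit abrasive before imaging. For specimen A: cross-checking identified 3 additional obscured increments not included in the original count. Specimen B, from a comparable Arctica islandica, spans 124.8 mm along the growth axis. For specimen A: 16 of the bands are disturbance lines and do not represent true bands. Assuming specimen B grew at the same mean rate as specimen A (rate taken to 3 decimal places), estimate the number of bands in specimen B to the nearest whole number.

Specimen A: correcting the raw count gives 405 − 16 + 3 = 392 true bands.
Specimen A: with 2 bands per year, 392 / 2 = 196 years.
A: 94.9 mm over 196 years gives 94.9 / 196 ≈ 0.484 mm/yr.
B spans 124.8 / 0.484 = 257.85 years; at 2 bands per year that is 257.85 × 2 ≈ 516 bands.

516 bands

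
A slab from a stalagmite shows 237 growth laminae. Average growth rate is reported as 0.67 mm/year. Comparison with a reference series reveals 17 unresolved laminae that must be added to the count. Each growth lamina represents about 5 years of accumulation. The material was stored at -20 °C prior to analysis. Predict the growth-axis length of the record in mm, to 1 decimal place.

True growth lamina count = 237 + 17 = 254.
254 growth laminae at 5 years each span 254 × 5 = 1270 years.
Length ≈ 0.67 × 1270 = 850.9 mm.

850.9 mm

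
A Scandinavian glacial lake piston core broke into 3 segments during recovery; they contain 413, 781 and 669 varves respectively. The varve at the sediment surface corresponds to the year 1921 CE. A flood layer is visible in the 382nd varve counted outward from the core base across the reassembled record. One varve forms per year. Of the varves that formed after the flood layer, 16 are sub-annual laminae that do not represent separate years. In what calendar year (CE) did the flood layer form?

456 CE

Total varves = 413 + 781 + 669 = 1863.
1863 − 382 = 1481 varves lie beyond the flood layer toward the sediment surface.
1481 − 16 false = 1465 true varves after the flood layer.
1921 − 1465 = 456 CE.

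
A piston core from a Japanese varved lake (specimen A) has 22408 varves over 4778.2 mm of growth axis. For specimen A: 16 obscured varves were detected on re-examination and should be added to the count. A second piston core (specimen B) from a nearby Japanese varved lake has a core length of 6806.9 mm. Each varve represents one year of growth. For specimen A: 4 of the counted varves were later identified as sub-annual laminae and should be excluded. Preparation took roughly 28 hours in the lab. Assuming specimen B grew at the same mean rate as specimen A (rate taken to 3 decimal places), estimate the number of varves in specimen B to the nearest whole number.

31957 varves

Specimen A: after corrections the count is 22408 − 4 + 16 = 22420 varves.
A: Extension rate ≈ 4778.2 / 22420 = 0.213 mm/year.
For B, 6806.9 / 0.213 = 31957.28 years ≈ 31957 varves.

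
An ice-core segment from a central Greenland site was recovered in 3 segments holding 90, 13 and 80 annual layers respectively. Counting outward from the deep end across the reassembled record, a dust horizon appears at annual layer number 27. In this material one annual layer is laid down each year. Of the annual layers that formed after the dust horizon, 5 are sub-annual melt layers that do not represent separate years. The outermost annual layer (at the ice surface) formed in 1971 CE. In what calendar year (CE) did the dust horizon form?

Total annual layers = 90 + 13 + 80 = 183.
Between annual layer 27 and the ice surface there are 183 − 27 = 156 annual layers.
156 − 5 false = 151 true annual layers after the dust horizon.
Counting back 151 years from 1971 CE places the dust horizon in 1971 − 151 = 1820 CE.

1820 CE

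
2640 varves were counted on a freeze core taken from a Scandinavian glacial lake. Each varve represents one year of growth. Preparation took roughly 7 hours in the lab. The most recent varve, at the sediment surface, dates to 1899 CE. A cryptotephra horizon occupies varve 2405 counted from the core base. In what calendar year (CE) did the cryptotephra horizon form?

Between varve 2405 and the sediment surface there are 2640 − 2405 = 235 varves.
1899 − 235 = 1664 CE.

1664 CE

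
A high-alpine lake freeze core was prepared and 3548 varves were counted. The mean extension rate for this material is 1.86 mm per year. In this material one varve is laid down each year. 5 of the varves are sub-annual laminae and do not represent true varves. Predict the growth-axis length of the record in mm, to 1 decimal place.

True varve count = 3548 − 5 = 3543.
Predicted length = 1.86 mm/year × 3543 years = 6590.0 mm.

6590.0 mm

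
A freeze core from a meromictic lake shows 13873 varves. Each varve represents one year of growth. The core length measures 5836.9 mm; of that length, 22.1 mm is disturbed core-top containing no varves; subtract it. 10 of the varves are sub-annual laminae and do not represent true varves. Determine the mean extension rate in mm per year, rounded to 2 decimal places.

After corrections the count is 13873 − 10 = 13863 varves.
Removing the 22.1 mm offcut leaves 5836.9 − 22.1 = 5814.8 mm.
Mean rate = 5814.8 mm / 13863 years ≈ 0.42 mm per year.

0.42 mm per year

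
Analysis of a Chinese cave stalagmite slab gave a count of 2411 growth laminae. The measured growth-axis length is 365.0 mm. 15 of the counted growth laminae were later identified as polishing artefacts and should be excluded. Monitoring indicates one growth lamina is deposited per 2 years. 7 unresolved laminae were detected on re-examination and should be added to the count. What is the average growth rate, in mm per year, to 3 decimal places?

True growth lamina count = 2411 − 15 + 7 = 2403.
At 2 years per growth lamina, 2403 × 2 = 4806 years.
Mean rate = 365.0 mm / 4806 years ≈ 0.076 mm per year.

0.076 mm per year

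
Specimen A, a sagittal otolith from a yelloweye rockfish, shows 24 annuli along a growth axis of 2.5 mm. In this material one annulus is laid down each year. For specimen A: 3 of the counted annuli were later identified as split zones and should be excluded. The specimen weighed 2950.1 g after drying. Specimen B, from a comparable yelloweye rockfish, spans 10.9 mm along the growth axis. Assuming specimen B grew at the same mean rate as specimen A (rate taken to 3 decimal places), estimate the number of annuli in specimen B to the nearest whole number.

92 annuli

Specimen A: true annulus count = 24 − 3 = 21.
A: 2.5 mm over 21 years gives 2.5 / 21 ≈ 0.119 mm/yr.
B spans 10.9 / 0.119 = 91.60 years ≈ 92 annuli.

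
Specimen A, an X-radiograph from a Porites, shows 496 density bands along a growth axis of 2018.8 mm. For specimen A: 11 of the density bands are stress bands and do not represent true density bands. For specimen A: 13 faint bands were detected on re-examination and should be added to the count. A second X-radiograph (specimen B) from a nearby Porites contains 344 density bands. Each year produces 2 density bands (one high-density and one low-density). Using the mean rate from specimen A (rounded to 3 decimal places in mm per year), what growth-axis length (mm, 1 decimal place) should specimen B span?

Specimen A: after corrections the count is 496 − 11 + 13 = 498 density bands.
Specimen A: 498 density bands at 2 per year is 498 / 2 = 249 years.
A: Extension rate ≈ 2018.8 / 249 = 8.108 mm/year.
Specimen B: dividing by 2 density bands per year: 344 / 2 = 172 years. For B, 8.108 mm/year × 172 years = 1394.6 mm.

1394.6 mm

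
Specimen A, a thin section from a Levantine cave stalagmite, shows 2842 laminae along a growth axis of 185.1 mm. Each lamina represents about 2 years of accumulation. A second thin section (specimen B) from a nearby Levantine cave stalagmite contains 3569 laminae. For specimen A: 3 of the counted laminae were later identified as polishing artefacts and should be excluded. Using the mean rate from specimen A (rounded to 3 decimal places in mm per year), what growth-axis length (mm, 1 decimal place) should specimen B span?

Specimen A: true lamina count = 2842 − 3 = 2839.
Specimen A: multiplying by 2 years per lamina: 2839 × 2 = 5678 years.
A: Mean rate = 185.1 mm / 5678 years ≈ 0.033 mm per year.
Specimen B: at 2 years per lamina, 3569 × 2 = 7138 years. For B, 0.033 mm/year × 7138 years = 235.6 mm.

235.6 mm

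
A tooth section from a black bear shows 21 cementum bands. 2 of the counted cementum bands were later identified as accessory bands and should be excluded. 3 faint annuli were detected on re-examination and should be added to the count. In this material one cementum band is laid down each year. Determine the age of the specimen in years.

Correcting the raw count gives 21 − 2 + 3 = 22 true cementum bands.
One cementum band per year makes the duration 22 years.

22 years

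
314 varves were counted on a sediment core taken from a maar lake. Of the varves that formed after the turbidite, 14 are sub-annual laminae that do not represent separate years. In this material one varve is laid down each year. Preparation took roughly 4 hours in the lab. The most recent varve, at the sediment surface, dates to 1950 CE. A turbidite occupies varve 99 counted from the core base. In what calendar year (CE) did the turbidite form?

314 − 99 = 215 varves lie beyond the turbidite toward the sediment surface.
215 − 14 false = 201 true varves after the turbidite.
1950 − 201 = 1749 CE.

1749 CE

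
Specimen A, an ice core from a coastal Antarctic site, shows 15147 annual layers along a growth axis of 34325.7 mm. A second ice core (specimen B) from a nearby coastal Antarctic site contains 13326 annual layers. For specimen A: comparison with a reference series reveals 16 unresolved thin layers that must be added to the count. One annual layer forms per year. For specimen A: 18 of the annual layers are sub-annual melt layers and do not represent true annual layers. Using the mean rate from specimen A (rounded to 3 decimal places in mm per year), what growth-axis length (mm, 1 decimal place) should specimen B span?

30196.7 mm

Specimen A: true annual layer count = 15147 − 18 + 16 = 15145.
A: Mean rate = 34325.7 mm / 15145 years ≈ 2.266 mm/yr.
Length of B = 2.266 × 13326 = 30196.7 mm.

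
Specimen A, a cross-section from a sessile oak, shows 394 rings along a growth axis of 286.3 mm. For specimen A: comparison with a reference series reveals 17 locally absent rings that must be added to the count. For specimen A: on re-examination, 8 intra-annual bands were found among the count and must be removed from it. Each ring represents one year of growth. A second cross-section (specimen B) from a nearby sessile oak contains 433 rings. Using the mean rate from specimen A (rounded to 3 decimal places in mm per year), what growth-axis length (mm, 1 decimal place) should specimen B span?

Specimen A: after corrections the count is 394 − 8 + 17 = 403 rings.
A: 286.3 mm over 403 years gives 286.3 / 403 ≈ 0.710 mm/year.
For B, 0.710 mm/year × 433 years = 307.4 mm.

307.4 mm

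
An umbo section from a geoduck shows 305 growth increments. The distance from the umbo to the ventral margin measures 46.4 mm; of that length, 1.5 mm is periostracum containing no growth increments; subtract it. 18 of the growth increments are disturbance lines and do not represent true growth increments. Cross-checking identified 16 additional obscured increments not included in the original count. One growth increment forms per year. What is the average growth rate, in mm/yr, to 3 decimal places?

0.148 mm/yr

After corrections the count is 305 − 18 + 16 = 303 growth increments.
The growth record spans 46.4 − 1.5 = 44.9 mm.
44.9 mm over 303 years gives 44.9 / 303 ≈ 0.148 mm/yr.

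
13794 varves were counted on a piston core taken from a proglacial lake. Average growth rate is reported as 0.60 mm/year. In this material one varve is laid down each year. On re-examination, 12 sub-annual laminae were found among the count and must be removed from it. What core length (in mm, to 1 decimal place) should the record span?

True varve count = 13794 − 12 = 13782.
Predicted length = 0.60 mm/year × 13782 years = 8269.2 mm.

8269.2 mm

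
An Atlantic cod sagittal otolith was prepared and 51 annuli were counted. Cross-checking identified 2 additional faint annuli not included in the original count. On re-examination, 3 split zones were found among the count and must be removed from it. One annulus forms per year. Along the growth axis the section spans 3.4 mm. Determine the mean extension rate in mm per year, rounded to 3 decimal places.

0.068 mm per year

After corrections the count is 51 − 3 + 2 = 50 annuli.
Extension rate ≈ 3.4 / 50 = 0.068 mm per year.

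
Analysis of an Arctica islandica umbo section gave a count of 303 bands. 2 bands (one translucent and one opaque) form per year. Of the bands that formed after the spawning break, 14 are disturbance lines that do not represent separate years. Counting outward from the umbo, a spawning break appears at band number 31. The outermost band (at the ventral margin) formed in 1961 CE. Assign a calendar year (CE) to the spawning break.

1832 CE

303 − 31 = 272 bands lie beyond the spawning break toward the ventral margin.
272 − 14 false = 258 true bands after the spawning break.
Dividing by 2 bands per year: 258 / 2 = 129 years.
The band at the ventral margin is 1961 CE, so the spawning break dates to 1961 − 129 = 1832 CE.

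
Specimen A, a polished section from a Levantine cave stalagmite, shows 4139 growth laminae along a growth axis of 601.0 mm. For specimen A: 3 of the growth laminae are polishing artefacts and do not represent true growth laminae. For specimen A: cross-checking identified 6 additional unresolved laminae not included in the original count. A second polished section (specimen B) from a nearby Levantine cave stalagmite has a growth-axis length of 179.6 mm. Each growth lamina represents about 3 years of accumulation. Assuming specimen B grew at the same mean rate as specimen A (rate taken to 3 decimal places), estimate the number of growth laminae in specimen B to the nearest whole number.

Specimen A: correcting the raw count gives 4139 − 3 + 6 = 4142 true growth laminae.
Specimen A: multiplying by 3 years per growth lamina: 4142 × 3 = 12426 years.
A: 601.0 mm over 12426 years gives 601.0 / 12426 ≈ 0.048 mm/yr.
B spans 179.6 / 0.048 = 3741.67 years; at 3 years per growth lamina that is 3741.67 / 3 ≈ 1247 growth laminae.

1247 growth laminae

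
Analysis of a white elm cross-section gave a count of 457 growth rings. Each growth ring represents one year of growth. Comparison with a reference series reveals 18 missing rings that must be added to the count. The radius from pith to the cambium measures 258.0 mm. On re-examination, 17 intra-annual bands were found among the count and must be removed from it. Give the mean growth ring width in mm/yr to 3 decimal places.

0.563 mm/yr

Correcting the raw count gives 457 − 17 + 18 = 458 true growth rings.
Extension rate ≈ 258.0 / 458 = 0.563 mm/yr.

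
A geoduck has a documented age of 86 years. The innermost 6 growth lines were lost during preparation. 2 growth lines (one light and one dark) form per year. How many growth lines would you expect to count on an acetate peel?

86 years at 2 growth lines per year gives 86 × 2 = 172 growth lines.
Less the 6 uncaptured growth lines: 172 − 6 = 166.

166 growth lines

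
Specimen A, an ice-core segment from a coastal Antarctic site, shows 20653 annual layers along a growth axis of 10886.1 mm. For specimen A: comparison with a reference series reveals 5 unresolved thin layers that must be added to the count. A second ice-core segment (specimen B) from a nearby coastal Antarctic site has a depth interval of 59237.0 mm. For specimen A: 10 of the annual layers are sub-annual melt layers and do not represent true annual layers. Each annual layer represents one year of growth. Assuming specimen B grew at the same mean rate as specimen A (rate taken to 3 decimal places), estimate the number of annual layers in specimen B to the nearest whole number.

Specimen A: true annual layer count = 20653 − 10 + 5 = 20648.
A: Mean rate = 10886.1 mm / 20648 years ≈ 0.527 mm/yr.
Specimen B: 59237.0 mm / 0.527 mm per year = 112404.17 years ≈ 112404 annual layers.

112404 annual layers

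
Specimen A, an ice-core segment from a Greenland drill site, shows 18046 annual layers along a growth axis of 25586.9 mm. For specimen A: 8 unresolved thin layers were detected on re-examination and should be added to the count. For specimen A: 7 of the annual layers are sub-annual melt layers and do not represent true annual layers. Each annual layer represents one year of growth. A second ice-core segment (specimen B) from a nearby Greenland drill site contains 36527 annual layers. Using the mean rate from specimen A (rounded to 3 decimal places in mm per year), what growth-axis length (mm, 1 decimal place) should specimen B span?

51795.3 mm

Specimen A: true annual layer count = 18046 − 7 + 8 = 18047.
A: Extension rate ≈ 25586.9 / 18047 = 1.418 mm/year.
Length of B = 1.418 × 36527 = 51795.3 mm.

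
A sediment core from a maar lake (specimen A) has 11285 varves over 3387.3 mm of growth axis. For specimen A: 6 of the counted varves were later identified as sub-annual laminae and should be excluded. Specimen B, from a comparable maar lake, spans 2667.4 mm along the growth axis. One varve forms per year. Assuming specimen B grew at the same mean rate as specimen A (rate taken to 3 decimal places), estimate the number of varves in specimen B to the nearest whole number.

Specimen A: true varve count = 11285 − 6 = 11279.
A: Extension rate ≈ 3387.3 / 11279 = 0.300 mm per year.
B spans 2667.4 / 0.300 = 8891.33 years ≈ 8891 varves.

8891 varves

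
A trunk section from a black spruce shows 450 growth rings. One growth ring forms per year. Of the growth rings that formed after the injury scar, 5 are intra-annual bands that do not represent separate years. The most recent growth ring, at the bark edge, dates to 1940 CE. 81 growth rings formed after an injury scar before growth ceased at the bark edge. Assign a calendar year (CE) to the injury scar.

There are 81 growth rings younger than the injury scar.
Removing the 5 false growth rings leaves 81 − 5 = 76 true growth rings beyond the injury scar.
1940 − 76 = 1864 CE.

1864 CE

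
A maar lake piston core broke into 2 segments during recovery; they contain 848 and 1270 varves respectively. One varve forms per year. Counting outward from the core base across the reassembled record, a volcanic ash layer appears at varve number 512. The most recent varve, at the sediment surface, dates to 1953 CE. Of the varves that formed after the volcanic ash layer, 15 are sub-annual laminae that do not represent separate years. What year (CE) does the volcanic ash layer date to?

Total varves = 848 + 1270 = 2118.
The volcanic ash layer sits at varve 512 from the core base, so 2118 − 512 = 1606 varves formed after it.
Removing the 15 false varves leaves 1606 − 15 = 1591 true varves beyond the volcanic ash layer.
Counting back 1591 years from 1953 CE places the volcanic ash layer in 1953 − 1591 = 362 CE.

362 CE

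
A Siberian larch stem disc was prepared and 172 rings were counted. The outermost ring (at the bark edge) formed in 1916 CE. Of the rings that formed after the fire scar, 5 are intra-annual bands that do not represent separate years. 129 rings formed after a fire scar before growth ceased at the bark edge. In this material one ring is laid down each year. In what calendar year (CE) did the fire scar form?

129 rings post-date the fire scar.
Removing the 5 false rings leaves 129 − 5 = 124 true rings beyond the fire scar.
The ring at the bark edge is 1916 CE, so the fire scar dates to 1916 − 124 = 1792 CE.

1792 CE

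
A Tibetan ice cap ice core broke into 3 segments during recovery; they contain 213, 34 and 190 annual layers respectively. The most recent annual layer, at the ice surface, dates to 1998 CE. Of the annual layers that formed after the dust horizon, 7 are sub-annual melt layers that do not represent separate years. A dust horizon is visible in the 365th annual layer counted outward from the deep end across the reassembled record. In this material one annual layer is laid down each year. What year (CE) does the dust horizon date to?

Total annual layers = 213 + 34 + 190 = 437.
The dust horizon sits at annual layer 365 from the deep end, so 437 − 365 = 72 annual layers formed after it.
Removing the 7 false annual layers leaves 72 − 7 = 65 true annual layers beyond the dust horizon.
Counting back 65 years from 1998 CE places the dust horizon in 1998 − 65 = 1933 CE.

1933 CE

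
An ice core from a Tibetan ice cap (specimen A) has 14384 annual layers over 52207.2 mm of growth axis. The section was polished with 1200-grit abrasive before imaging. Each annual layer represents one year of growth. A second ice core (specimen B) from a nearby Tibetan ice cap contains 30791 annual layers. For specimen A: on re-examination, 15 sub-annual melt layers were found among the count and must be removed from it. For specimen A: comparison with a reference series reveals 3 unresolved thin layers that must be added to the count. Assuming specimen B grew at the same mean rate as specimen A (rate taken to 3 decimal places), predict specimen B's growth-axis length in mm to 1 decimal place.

Specimen A: adjusted count: 14384 − 15 + 3 = 14372 annual layers.
A: Mean rate = 52207.2 mm / 14372 years ≈ 3.633 mm/year.
B's length ≈ 3.633 × 30791 = 111863.7 mm.

111863.7 mm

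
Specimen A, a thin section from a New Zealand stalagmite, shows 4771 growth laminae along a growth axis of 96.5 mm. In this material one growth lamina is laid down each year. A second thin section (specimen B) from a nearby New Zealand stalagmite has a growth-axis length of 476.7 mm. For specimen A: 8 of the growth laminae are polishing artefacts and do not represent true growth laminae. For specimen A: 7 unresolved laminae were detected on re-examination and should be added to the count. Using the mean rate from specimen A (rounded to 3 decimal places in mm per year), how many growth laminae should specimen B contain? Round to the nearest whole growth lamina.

Specimen A: after corrections the count is 4771 − 8 + 7 = 4770 growth laminae.
A: Mean rate = 96.5 mm / 4770 years ≈ 0.020 mm per year.
For B, 476.7 / 0.020 = 23835.00 years ≈ 23835 growth laminae.

23835 growth laminae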